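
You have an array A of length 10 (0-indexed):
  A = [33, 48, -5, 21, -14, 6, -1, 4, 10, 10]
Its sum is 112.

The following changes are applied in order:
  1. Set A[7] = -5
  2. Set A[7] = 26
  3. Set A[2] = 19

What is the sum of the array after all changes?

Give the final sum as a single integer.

Initial sum: 112
Change 1: A[7] 4 -> -5, delta = -9, sum = 103
Change 2: A[7] -5 -> 26, delta = 31, sum = 134
Change 3: A[2] -5 -> 19, delta = 24, sum = 158

Answer: 158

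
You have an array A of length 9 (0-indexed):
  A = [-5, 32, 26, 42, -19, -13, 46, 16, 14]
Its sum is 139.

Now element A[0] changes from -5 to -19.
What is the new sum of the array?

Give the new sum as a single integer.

Answer: 125

Derivation:
Old value at index 0: -5
New value at index 0: -19
Delta = -19 - -5 = -14
New sum = old_sum + delta = 139 + (-14) = 125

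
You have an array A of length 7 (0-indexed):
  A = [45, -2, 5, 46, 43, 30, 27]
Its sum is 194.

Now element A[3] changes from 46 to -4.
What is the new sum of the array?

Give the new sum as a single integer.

Old value at index 3: 46
New value at index 3: -4
Delta = -4 - 46 = -50
New sum = old_sum + delta = 194 + (-50) = 144

Answer: 144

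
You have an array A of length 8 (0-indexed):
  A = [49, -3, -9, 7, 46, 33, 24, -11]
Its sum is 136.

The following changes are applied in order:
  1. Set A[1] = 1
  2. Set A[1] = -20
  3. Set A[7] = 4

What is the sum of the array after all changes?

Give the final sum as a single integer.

Answer: 134

Derivation:
Initial sum: 136
Change 1: A[1] -3 -> 1, delta = 4, sum = 140
Change 2: A[1] 1 -> -20, delta = -21, sum = 119
Change 3: A[7] -11 -> 4, delta = 15, sum = 134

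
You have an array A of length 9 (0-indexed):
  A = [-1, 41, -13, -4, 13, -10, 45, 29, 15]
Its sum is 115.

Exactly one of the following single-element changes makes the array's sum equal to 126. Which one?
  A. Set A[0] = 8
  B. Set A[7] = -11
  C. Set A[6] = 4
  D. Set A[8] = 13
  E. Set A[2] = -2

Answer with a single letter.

Answer: E

Derivation:
Option A: A[0] -1->8, delta=9, new_sum=115+(9)=124
Option B: A[7] 29->-11, delta=-40, new_sum=115+(-40)=75
Option C: A[6] 45->4, delta=-41, new_sum=115+(-41)=74
Option D: A[8] 15->13, delta=-2, new_sum=115+(-2)=113
Option E: A[2] -13->-2, delta=11, new_sum=115+(11)=126 <-- matches target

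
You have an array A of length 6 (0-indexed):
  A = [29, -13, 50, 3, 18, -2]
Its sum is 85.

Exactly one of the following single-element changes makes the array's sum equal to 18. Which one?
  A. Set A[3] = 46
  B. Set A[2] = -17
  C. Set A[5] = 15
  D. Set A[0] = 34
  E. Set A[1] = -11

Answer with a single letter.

Option A: A[3] 3->46, delta=43, new_sum=85+(43)=128
Option B: A[2] 50->-17, delta=-67, new_sum=85+(-67)=18 <-- matches target
Option C: A[5] -2->15, delta=17, new_sum=85+(17)=102
Option D: A[0] 29->34, delta=5, new_sum=85+(5)=90
Option E: A[1] -13->-11, delta=2, new_sum=85+(2)=87

Answer: B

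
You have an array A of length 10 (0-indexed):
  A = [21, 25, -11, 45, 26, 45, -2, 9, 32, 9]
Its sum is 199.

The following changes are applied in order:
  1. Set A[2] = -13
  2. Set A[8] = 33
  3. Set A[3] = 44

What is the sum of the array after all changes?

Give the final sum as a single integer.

Answer: 197

Derivation:
Initial sum: 199
Change 1: A[2] -11 -> -13, delta = -2, sum = 197
Change 2: A[8] 32 -> 33, delta = 1, sum = 198
Change 3: A[3] 45 -> 44, delta = -1, sum = 197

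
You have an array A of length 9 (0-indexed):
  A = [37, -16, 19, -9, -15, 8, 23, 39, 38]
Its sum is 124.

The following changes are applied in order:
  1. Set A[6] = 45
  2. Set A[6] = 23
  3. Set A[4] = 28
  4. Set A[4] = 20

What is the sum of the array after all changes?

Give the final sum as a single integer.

Initial sum: 124
Change 1: A[6] 23 -> 45, delta = 22, sum = 146
Change 2: A[6] 45 -> 23, delta = -22, sum = 124
Change 3: A[4] -15 -> 28, delta = 43, sum = 167
Change 4: A[4] 28 -> 20, delta = -8, sum = 159

Answer: 159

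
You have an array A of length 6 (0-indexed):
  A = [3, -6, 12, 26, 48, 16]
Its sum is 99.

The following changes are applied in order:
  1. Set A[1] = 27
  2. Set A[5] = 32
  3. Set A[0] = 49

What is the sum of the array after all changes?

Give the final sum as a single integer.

Initial sum: 99
Change 1: A[1] -6 -> 27, delta = 33, sum = 132
Change 2: A[5] 16 -> 32, delta = 16, sum = 148
Change 3: A[0] 3 -> 49, delta = 46, sum = 194

Answer: 194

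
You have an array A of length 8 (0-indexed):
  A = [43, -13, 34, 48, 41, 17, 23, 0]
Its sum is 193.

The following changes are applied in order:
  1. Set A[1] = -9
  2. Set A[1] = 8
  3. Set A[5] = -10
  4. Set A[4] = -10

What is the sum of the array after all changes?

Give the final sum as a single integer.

Initial sum: 193
Change 1: A[1] -13 -> -9, delta = 4, sum = 197
Change 2: A[1] -9 -> 8, delta = 17, sum = 214
Change 3: A[5] 17 -> -10, delta = -27, sum = 187
Change 4: A[4] 41 -> -10, delta = -51, sum = 136

Answer: 136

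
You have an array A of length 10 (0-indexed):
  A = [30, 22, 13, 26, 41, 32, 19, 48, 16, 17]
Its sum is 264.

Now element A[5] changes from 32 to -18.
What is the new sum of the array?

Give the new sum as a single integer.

Answer: 214

Derivation:
Old value at index 5: 32
New value at index 5: -18
Delta = -18 - 32 = -50
New sum = old_sum + delta = 264 + (-50) = 214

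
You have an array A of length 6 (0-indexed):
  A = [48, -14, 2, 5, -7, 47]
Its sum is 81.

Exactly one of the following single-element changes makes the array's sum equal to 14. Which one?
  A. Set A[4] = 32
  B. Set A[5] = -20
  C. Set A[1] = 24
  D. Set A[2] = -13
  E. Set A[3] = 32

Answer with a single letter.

Option A: A[4] -7->32, delta=39, new_sum=81+(39)=120
Option B: A[5] 47->-20, delta=-67, new_sum=81+(-67)=14 <-- matches target
Option C: A[1] -14->24, delta=38, new_sum=81+(38)=119
Option D: A[2] 2->-13, delta=-15, new_sum=81+(-15)=66
Option E: A[3] 5->32, delta=27, new_sum=81+(27)=108

Answer: B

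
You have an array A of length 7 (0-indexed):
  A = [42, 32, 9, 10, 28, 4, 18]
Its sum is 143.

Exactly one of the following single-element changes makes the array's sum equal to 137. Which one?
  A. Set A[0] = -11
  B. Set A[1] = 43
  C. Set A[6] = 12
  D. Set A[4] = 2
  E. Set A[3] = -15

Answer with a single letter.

Option A: A[0] 42->-11, delta=-53, new_sum=143+(-53)=90
Option B: A[1] 32->43, delta=11, new_sum=143+(11)=154
Option C: A[6] 18->12, delta=-6, new_sum=143+(-6)=137 <-- matches target
Option D: A[4] 28->2, delta=-26, new_sum=143+(-26)=117
Option E: A[3] 10->-15, delta=-25, new_sum=143+(-25)=118

Answer: C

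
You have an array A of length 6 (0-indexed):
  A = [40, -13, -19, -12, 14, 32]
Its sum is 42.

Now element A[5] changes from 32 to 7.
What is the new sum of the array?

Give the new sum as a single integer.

Answer: 17

Derivation:
Old value at index 5: 32
New value at index 5: 7
Delta = 7 - 32 = -25
New sum = old_sum + delta = 42 + (-25) = 17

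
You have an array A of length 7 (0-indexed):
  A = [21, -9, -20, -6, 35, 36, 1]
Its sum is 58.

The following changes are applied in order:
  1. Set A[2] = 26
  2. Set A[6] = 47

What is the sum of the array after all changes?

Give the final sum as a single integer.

Initial sum: 58
Change 1: A[2] -20 -> 26, delta = 46, sum = 104
Change 2: A[6] 1 -> 47, delta = 46, sum = 150

Answer: 150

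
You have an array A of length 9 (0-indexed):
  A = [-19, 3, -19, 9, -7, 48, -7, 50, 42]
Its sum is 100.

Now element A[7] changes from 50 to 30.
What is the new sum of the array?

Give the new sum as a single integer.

Answer: 80

Derivation:
Old value at index 7: 50
New value at index 7: 30
Delta = 30 - 50 = -20
New sum = old_sum + delta = 100 + (-20) = 80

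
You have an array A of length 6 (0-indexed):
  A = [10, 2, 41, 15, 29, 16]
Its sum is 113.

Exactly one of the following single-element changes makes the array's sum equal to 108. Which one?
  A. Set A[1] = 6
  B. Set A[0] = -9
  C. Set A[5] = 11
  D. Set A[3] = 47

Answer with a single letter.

Answer: C

Derivation:
Option A: A[1] 2->6, delta=4, new_sum=113+(4)=117
Option B: A[0] 10->-9, delta=-19, new_sum=113+(-19)=94
Option C: A[5] 16->11, delta=-5, new_sum=113+(-5)=108 <-- matches target
Option D: A[3] 15->47, delta=32, new_sum=113+(32)=145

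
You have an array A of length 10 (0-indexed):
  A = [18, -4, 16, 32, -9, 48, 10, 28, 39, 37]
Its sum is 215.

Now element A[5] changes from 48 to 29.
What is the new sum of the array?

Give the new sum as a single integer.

Answer: 196

Derivation:
Old value at index 5: 48
New value at index 5: 29
Delta = 29 - 48 = -19
New sum = old_sum + delta = 215 + (-19) = 196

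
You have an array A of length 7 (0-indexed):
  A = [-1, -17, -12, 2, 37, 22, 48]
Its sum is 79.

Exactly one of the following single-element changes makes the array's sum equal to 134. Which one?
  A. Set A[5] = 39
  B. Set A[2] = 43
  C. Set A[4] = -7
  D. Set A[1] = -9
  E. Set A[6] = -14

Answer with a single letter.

Option A: A[5] 22->39, delta=17, new_sum=79+(17)=96
Option B: A[2] -12->43, delta=55, new_sum=79+(55)=134 <-- matches target
Option C: A[4] 37->-7, delta=-44, new_sum=79+(-44)=35
Option D: A[1] -17->-9, delta=8, new_sum=79+(8)=87
Option E: A[6] 48->-14, delta=-62, new_sum=79+(-62)=17

Answer: B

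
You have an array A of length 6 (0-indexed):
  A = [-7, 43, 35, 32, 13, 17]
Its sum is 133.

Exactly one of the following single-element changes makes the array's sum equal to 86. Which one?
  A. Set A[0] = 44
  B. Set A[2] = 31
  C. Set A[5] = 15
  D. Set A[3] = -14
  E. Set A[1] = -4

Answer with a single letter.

Option A: A[0] -7->44, delta=51, new_sum=133+(51)=184
Option B: A[2] 35->31, delta=-4, new_sum=133+(-4)=129
Option C: A[5] 17->15, delta=-2, new_sum=133+(-2)=131
Option D: A[3] 32->-14, delta=-46, new_sum=133+(-46)=87
Option E: A[1] 43->-4, delta=-47, new_sum=133+(-47)=86 <-- matches target

Answer: E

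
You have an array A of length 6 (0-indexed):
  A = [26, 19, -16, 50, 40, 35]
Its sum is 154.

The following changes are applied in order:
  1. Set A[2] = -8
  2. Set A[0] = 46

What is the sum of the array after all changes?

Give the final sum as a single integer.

Initial sum: 154
Change 1: A[2] -16 -> -8, delta = 8, sum = 162
Change 2: A[0] 26 -> 46, delta = 20, sum = 182

Answer: 182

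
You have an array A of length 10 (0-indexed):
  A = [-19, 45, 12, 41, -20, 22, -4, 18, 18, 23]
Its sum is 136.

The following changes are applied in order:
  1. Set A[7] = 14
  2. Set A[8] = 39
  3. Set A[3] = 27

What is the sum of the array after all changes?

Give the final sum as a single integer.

Answer: 139

Derivation:
Initial sum: 136
Change 1: A[7] 18 -> 14, delta = -4, sum = 132
Change 2: A[8] 18 -> 39, delta = 21, sum = 153
Change 3: A[3] 41 -> 27, delta = -14, sum = 139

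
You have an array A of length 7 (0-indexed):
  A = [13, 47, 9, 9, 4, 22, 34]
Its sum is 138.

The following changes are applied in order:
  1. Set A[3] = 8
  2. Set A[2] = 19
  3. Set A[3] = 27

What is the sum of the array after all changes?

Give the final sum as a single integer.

Initial sum: 138
Change 1: A[3] 9 -> 8, delta = -1, sum = 137
Change 2: A[2] 9 -> 19, delta = 10, sum = 147
Change 3: A[3] 8 -> 27, delta = 19, sum = 166

Answer: 166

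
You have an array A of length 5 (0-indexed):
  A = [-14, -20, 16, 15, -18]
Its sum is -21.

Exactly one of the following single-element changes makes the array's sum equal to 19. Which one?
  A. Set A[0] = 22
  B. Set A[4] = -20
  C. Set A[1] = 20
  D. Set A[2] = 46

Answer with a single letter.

Option A: A[0] -14->22, delta=36, new_sum=-21+(36)=15
Option B: A[4] -18->-20, delta=-2, new_sum=-21+(-2)=-23
Option C: A[1] -20->20, delta=40, new_sum=-21+(40)=19 <-- matches target
Option D: A[2] 16->46, delta=30, new_sum=-21+(30)=9

Answer: C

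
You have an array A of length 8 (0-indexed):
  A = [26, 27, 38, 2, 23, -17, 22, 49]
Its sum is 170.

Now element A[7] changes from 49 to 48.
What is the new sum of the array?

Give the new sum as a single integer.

Old value at index 7: 49
New value at index 7: 48
Delta = 48 - 49 = -1
New sum = old_sum + delta = 170 + (-1) = 169

Answer: 169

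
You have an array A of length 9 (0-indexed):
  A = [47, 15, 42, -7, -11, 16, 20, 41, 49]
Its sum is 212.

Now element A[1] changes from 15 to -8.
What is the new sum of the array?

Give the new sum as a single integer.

Old value at index 1: 15
New value at index 1: -8
Delta = -8 - 15 = -23
New sum = old_sum + delta = 212 + (-23) = 189

Answer: 189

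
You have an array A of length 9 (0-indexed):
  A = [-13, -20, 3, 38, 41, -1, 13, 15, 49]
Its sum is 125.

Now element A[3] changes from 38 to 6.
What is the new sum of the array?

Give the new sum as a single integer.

Answer: 93

Derivation:
Old value at index 3: 38
New value at index 3: 6
Delta = 6 - 38 = -32
New sum = old_sum + delta = 125 + (-32) = 93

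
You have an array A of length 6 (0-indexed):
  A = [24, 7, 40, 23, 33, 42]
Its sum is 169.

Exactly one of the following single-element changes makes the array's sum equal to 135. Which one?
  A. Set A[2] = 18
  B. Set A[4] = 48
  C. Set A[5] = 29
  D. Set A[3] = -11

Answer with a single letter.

Answer: D

Derivation:
Option A: A[2] 40->18, delta=-22, new_sum=169+(-22)=147
Option B: A[4] 33->48, delta=15, new_sum=169+(15)=184
Option C: A[5] 42->29, delta=-13, new_sum=169+(-13)=156
Option D: A[3] 23->-11, delta=-34, new_sum=169+(-34)=135 <-- matches target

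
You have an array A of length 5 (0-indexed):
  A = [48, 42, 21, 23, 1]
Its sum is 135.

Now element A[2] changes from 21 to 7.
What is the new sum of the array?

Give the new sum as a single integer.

Old value at index 2: 21
New value at index 2: 7
Delta = 7 - 21 = -14
New sum = old_sum + delta = 135 + (-14) = 121

Answer: 121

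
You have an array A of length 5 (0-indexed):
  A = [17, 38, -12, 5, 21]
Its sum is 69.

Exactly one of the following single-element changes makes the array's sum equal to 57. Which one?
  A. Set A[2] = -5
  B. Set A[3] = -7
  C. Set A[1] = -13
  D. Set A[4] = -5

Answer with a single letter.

Answer: B

Derivation:
Option A: A[2] -12->-5, delta=7, new_sum=69+(7)=76
Option B: A[3] 5->-7, delta=-12, new_sum=69+(-12)=57 <-- matches target
Option C: A[1] 38->-13, delta=-51, new_sum=69+(-51)=18
Option D: A[4] 21->-5, delta=-26, new_sum=69+(-26)=43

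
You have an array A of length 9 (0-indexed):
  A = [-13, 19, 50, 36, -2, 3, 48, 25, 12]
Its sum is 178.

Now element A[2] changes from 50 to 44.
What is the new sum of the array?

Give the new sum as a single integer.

Old value at index 2: 50
New value at index 2: 44
Delta = 44 - 50 = -6
New sum = old_sum + delta = 178 + (-6) = 172

Answer: 172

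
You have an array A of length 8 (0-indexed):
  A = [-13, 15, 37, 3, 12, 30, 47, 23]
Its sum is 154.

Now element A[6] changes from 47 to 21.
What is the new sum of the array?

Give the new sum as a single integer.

Answer: 128

Derivation:
Old value at index 6: 47
New value at index 6: 21
Delta = 21 - 47 = -26
New sum = old_sum + delta = 154 + (-26) = 128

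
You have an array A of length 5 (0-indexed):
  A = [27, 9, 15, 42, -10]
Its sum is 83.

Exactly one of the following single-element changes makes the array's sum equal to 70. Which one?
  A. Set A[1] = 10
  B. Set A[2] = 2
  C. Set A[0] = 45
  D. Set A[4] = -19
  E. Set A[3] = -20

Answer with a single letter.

Answer: B

Derivation:
Option A: A[1] 9->10, delta=1, new_sum=83+(1)=84
Option B: A[2] 15->2, delta=-13, new_sum=83+(-13)=70 <-- matches target
Option C: A[0] 27->45, delta=18, new_sum=83+(18)=101
Option D: A[4] -10->-19, delta=-9, new_sum=83+(-9)=74
Option E: A[3] 42->-20, delta=-62, new_sum=83+(-62)=21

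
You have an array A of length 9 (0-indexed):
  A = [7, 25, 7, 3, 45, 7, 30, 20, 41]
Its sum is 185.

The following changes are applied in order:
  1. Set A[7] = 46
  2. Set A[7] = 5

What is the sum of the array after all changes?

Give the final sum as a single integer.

Answer: 170

Derivation:
Initial sum: 185
Change 1: A[7] 20 -> 46, delta = 26, sum = 211
Change 2: A[7] 46 -> 5, delta = -41, sum = 170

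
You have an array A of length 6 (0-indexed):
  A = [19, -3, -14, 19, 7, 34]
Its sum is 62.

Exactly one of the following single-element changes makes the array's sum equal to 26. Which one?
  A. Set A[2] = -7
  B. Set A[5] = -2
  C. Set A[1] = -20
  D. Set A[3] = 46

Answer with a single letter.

Answer: B

Derivation:
Option A: A[2] -14->-7, delta=7, new_sum=62+(7)=69
Option B: A[5] 34->-2, delta=-36, new_sum=62+(-36)=26 <-- matches target
Option C: A[1] -3->-20, delta=-17, new_sum=62+(-17)=45
Option D: A[3] 19->46, delta=27, new_sum=62+(27)=89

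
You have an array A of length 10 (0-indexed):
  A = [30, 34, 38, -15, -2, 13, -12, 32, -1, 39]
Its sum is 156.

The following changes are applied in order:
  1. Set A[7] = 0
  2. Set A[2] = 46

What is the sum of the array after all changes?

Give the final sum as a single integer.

Answer: 132

Derivation:
Initial sum: 156
Change 1: A[7] 32 -> 0, delta = -32, sum = 124
Change 2: A[2] 38 -> 46, delta = 8, sum = 132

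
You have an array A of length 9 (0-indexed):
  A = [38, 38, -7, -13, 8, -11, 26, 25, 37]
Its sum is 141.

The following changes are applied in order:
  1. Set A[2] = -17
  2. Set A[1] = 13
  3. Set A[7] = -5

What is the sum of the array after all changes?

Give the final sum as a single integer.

Initial sum: 141
Change 1: A[2] -7 -> -17, delta = -10, sum = 131
Change 2: A[1] 38 -> 13, delta = -25, sum = 106
Change 3: A[7] 25 -> -5, delta = -30, sum = 76

Answer: 76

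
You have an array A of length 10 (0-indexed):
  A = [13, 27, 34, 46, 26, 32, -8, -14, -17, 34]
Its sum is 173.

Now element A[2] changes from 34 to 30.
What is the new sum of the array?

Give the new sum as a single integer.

Answer: 169

Derivation:
Old value at index 2: 34
New value at index 2: 30
Delta = 30 - 34 = -4
New sum = old_sum + delta = 173 + (-4) = 169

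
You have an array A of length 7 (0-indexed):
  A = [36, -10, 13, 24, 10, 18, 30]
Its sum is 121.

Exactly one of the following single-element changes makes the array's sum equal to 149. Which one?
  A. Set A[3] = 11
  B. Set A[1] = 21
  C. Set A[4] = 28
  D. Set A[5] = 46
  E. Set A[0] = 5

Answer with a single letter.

Answer: D

Derivation:
Option A: A[3] 24->11, delta=-13, new_sum=121+(-13)=108
Option B: A[1] -10->21, delta=31, new_sum=121+(31)=152
Option C: A[4] 10->28, delta=18, new_sum=121+(18)=139
Option D: A[5] 18->46, delta=28, new_sum=121+(28)=149 <-- matches target
Option E: A[0] 36->5, delta=-31, new_sum=121+(-31)=90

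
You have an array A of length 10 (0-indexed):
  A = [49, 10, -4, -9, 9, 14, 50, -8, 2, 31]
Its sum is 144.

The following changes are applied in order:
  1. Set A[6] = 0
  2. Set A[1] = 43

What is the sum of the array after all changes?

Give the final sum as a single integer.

Answer: 127

Derivation:
Initial sum: 144
Change 1: A[6] 50 -> 0, delta = -50, sum = 94
Change 2: A[1] 10 -> 43, delta = 33, sum = 127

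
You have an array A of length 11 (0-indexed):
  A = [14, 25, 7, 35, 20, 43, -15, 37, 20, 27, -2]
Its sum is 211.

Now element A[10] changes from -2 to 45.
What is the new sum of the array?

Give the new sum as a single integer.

Old value at index 10: -2
New value at index 10: 45
Delta = 45 - -2 = 47
New sum = old_sum + delta = 211 + (47) = 258

Answer: 258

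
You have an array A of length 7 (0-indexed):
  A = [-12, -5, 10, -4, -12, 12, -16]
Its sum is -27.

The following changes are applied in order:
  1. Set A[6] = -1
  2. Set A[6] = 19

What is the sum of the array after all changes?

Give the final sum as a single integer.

Answer: 8

Derivation:
Initial sum: -27
Change 1: A[6] -16 -> -1, delta = 15, sum = -12
Change 2: A[6] -1 -> 19, delta = 20, sum = 8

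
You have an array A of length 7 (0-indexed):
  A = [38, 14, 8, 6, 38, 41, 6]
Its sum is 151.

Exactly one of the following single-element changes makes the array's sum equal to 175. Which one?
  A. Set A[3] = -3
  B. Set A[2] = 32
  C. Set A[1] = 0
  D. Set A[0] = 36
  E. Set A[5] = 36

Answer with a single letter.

Answer: B

Derivation:
Option A: A[3] 6->-3, delta=-9, new_sum=151+(-9)=142
Option B: A[2] 8->32, delta=24, new_sum=151+(24)=175 <-- matches target
Option C: A[1] 14->0, delta=-14, new_sum=151+(-14)=137
Option D: A[0] 38->36, delta=-2, new_sum=151+(-2)=149
Option E: A[5] 41->36, delta=-5, new_sum=151+(-5)=146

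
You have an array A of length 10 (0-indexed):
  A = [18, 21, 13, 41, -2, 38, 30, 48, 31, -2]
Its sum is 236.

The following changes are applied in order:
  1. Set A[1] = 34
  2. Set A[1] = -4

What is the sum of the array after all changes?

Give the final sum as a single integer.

Answer: 211

Derivation:
Initial sum: 236
Change 1: A[1] 21 -> 34, delta = 13, sum = 249
Change 2: A[1] 34 -> -4, delta = -38, sum = 211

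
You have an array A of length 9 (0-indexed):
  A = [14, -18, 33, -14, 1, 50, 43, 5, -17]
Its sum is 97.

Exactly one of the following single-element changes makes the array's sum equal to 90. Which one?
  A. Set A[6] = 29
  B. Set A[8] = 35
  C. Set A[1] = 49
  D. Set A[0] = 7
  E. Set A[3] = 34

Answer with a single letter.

Answer: D

Derivation:
Option A: A[6] 43->29, delta=-14, new_sum=97+(-14)=83
Option B: A[8] -17->35, delta=52, new_sum=97+(52)=149
Option C: A[1] -18->49, delta=67, new_sum=97+(67)=164
Option D: A[0] 14->7, delta=-7, new_sum=97+(-7)=90 <-- matches target
Option E: A[3] -14->34, delta=48, new_sum=97+(48)=145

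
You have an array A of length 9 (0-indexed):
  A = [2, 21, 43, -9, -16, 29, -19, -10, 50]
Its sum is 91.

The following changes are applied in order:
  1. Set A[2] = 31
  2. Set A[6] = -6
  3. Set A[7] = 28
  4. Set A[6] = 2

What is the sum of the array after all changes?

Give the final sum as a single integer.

Answer: 138

Derivation:
Initial sum: 91
Change 1: A[2] 43 -> 31, delta = -12, sum = 79
Change 2: A[6] -19 -> -6, delta = 13, sum = 92
Change 3: A[7] -10 -> 28, delta = 38, sum = 130
Change 4: A[6] -6 -> 2, delta = 8, sum = 138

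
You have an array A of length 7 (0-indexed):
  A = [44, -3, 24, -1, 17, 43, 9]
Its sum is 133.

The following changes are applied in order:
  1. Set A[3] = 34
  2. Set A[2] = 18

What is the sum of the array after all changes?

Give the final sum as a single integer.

Answer: 162

Derivation:
Initial sum: 133
Change 1: A[3] -1 -> 34, delta = 35, sum = 168
Change 2: A[2] 24 -> 18, delta = -6, sum = 162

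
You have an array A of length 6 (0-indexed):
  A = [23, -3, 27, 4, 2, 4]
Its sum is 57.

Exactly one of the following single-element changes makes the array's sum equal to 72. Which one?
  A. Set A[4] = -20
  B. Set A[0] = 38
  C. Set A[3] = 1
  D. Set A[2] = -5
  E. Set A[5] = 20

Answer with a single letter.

Option A: A[4] 2->-20, delta=-22, new_sum=57+(-22)=35
Option B: A[0] 23->38, delta=15, new_sum=57+(15)=72 <-- matches target
Option C: A[3] 4->1, delta=-3, new_sum=57+(-3)=54
Option D: A[2] 27->-5, delta=-32, new_sum=57+(-32)=25
Option E: A[5] 4->20, delta=16, new_sum=57+(16)=73

Answer: B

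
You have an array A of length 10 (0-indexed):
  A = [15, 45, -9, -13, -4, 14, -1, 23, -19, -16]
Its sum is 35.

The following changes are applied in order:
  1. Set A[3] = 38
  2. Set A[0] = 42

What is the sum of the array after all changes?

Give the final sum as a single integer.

Initial sum: 35
Change 1: A[3] -13 -> 38, delta = 51, sum = 86
Change 2: A[0] 15 -> 42, delta = 27, sum = 113

Answer: 113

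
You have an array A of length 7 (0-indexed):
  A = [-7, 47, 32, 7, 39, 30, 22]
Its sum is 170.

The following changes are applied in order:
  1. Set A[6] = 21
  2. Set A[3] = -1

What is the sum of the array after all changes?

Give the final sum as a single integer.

Initial sum: 170
Change 1: A[6] 22 -> 21, delta = -1, sum = 169
Change 2: A[3] 7 -> -1, delta = -8, sum = 161

Answer: 161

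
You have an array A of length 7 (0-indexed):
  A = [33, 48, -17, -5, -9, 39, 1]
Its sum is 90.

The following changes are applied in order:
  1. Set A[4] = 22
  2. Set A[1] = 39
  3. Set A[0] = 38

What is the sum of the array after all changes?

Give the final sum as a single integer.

Initial sum: 90
Change 1: A[4] -9 -> 22, delta = 31, sum = 121
Change 2: A[1] 48 -> 39, delta = -9, sum = 112
Change 3: A[0] 33 -> 38, delta = 5, sum = 117

Answer: 117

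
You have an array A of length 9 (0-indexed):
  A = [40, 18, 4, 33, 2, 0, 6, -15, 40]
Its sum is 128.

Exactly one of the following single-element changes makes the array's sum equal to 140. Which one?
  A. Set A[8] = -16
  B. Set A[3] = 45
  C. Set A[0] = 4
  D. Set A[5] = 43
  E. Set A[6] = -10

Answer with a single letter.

Option A: A[8] 40->-16, delta=-56, new_sum=128+(-56)=72
Option B: A[3] 33->45, delta=12, new_sum=128+(12)=140 <-- matches target
Option C: A[0] 40->4, delta=-36, new_sum=128+(-36)=92
Option D: A[5] 0->43, delta=43, new_sum=128+(43)=171
Option E: A[6] 6->-10, delta=-16, new_sum=128+(-16)=112

Answer: B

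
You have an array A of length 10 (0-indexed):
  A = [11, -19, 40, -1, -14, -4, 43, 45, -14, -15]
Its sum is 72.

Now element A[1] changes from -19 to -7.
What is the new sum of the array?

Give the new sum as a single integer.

Answer: 84

Derivation:
Old value at index 1: -19
New value at index 1: -7
Delta = -7 - -19 = 12
New sum = old_sum + delta = 72 + (12) = 84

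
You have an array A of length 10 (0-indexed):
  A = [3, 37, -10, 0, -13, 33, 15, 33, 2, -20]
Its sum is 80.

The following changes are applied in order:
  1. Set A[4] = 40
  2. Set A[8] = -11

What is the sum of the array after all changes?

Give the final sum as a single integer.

Initial sum: 80
Change 1: A[4] -13 -> 40, delta = 53, sum = 133
Change 2: A[8] 2 -> -11, delta = -13, sum = 120

Answer: 120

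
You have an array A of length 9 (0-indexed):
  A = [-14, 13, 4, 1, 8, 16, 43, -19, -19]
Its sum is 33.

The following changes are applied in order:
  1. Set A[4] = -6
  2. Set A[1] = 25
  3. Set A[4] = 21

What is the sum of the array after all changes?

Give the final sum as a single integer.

Initial sum: 33
Change 1: A[4] 8 -> -6, delta = -14, sum = 19
Change 2: A[1] 13 -> 25, delta = 12, sum = 31
Change 3: A[4] -6 -> 21, delta = 27, sum = 58

Answer: 58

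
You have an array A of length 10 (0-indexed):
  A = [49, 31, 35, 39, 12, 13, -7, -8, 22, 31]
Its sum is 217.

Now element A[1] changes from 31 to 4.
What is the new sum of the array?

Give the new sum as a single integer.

Answer: 190

Derivation:
Old value at index 1: 31
New value at index 1: 4
Delta = 4 - 31 = -27
New sum = old_sum + delta = 217 + (-27) = 190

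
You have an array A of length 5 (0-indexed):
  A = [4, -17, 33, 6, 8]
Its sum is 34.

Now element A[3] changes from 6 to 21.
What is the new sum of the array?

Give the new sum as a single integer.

Answer: 49

Derivation:
Old value at index 3: 6
New value at index 3: 21
Delta = 21 - 6 = 15
New sum = old_sum + delta = 34 + (15) = 49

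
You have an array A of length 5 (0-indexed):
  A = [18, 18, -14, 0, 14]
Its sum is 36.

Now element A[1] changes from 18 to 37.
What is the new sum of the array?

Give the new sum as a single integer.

Answer: 55

Derivation:
Old value at index 1: 18
New value at index 1: 37
Delta = 37 - 18 = 19
New sum = old_sum + delta = 36 + (19) = 55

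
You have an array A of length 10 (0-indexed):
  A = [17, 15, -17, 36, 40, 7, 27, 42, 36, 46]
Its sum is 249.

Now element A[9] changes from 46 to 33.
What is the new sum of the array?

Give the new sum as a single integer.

Answer: 236

Derivation:
Old value at index 9: 46
New value at index 9: 33
Delta = 33 - 46 = -13
New sum = old_sum + delta = 249 + (-13) = 236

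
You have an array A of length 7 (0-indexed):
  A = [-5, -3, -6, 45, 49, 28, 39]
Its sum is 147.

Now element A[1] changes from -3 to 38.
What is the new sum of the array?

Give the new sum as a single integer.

Answer: 188

Derivation:
Old value at index 1: -3
New value at index 1: 38
Delta = 38 - -3 = 41
New sum = old_sum + delta = 147 + (41) = 188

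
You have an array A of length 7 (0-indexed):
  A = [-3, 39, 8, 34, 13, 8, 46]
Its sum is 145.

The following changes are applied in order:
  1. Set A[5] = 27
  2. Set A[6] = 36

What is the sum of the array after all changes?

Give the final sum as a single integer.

Initial sum: 145
Change 1: A[5] 8 -> 27, delta = 19, sum = 164
Change 2: A[6] 46 -> 36, delta = -10, sum = 154

Answer: 154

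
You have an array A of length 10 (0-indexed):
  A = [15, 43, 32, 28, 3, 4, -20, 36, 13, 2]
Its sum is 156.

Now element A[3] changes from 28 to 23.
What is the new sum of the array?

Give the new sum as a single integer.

Old value at index 3: 28
New value at index 3: 23
Delta = 23 - 28 = -5
New sum = old_sum + delta = 156 + (-5) = 151

Answer: 151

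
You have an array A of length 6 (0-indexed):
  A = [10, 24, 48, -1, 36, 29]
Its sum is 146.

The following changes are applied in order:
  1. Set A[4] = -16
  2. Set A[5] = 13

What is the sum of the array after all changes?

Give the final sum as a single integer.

Answer: 78

Derivation:
Initial sum: 146
Change 1: A[4] 36 -> -16, delta = -52, sum = 94
Change 2: A[5] 29 -> 13, delta = -16, sum = 78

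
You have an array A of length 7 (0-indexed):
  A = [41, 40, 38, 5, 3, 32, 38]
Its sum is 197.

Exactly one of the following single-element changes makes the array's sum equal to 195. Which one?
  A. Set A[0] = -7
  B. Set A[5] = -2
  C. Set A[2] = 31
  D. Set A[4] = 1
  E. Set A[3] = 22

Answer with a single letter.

Answer: D

Derivation:
Option A: A[0] 41->-7, delta=-48, new_sum=197+(-48)=149
Option B: A[5] 32->-2, delta=-34, new_sum=197+(-34)=163
Option C: A[2] 38->31, delta=-7, new_sum=197+(-7)=190
Option D: A[4] 3->1, delta=-2, new_sum=197+(-2)=195 <-- matches target
Option E: A[3] 5->22, delta=17, new_sum=197+(17)=214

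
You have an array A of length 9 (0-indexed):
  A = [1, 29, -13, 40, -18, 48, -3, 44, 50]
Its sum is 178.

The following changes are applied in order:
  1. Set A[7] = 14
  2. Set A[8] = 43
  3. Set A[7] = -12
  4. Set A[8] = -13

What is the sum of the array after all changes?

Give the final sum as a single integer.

Answer: 59

Derivation:
Initial sum: 178
Change 1: A[7] 44 -> 14, delta = -30, sum = 148
Change 2: A[8] 50 -> 43, delta = -7, sum = 141
Change 3: A[7] 14 -> -12, delta = -26, sum = 115
Change 4: A[8] 43 -> -13, delta = -56, sum = 59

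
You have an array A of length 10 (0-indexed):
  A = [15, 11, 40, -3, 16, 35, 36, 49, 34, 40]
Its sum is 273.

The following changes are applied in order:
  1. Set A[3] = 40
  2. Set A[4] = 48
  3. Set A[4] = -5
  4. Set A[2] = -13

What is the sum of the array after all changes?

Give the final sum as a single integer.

Answer: 242

Derivation:
Initial sum: 273
Change 1: A[3] -3 -> 40, delta = 43, sum = 316
Change 2: A[4] 16 -> 48, delta = 32, sum = 348
Change 3: A[4] 48 -> -5, delta = -53, sum = 295
Change 4: A[2] 40 -> -13, delta = -53, sum = 242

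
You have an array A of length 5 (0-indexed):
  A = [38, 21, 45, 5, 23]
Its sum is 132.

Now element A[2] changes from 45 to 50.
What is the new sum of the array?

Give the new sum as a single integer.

Old value at index 2: 45
New value at index 2: 50
Delta = 50 - 45 = 5
New sum = old_sum + delta = 132 + (5) = 137

Answer: 137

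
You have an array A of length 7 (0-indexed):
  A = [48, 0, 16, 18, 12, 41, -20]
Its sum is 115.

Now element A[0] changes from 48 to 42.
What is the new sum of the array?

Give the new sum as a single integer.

Old value at index 0: 48
New value at index 0: 42
Delta = 42 - 48 = -6
New sum = old_sum + delta = 115 + (-6) = 109

Answer: 109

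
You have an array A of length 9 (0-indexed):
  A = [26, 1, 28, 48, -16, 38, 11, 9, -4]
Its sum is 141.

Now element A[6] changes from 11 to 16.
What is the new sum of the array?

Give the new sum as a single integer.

Answer: 146

Derivation:
Old value at index 6: 11
New value at index 6: 16
Delta = 16 - 11 = 5
New sum = old_sum + delta = 141 + (5) = 146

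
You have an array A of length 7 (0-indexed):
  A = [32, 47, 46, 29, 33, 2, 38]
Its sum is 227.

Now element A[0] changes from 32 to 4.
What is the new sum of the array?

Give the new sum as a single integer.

Old value at index 0: 32
New value at index 0: 4
Delta = 4 - 32 = -28
New sum = old_sum + delta = 227 + (-28) = 199

Answer: 199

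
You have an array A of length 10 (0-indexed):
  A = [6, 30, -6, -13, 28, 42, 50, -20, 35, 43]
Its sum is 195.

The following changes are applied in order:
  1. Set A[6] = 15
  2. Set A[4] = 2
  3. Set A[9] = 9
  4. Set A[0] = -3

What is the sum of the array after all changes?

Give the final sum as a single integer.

Answer: 91

Derivation:
Initial sum: 195
Change 1: A[6] 50 -> 15, delta = -35, sum = 160
Change 2: A[4] 28 -> 2, delta = -26, sum = 134
Change 3: A[9] 43 -> 9, delta = -34, sum = 100
Change 4: A[0] 6 -> -3, delta = -9, sum = 91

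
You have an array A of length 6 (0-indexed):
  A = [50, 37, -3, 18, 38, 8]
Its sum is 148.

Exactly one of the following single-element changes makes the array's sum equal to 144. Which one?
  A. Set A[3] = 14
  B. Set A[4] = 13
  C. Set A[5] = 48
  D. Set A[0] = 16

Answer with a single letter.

Answer: A

Derivation:
Option A: A[3] 18->14, delta=-4, new_sum=148+(-4)=144 <-- matches target
Option B: A[4] 38->13, delta=-25, new_sum=148+(-25)=123
Option C: A[5] 8->48, delta=40, new_sum=148+(40)=188
Option D: A[0] 50->16, delta=-34, new_sum=148+(-34)=114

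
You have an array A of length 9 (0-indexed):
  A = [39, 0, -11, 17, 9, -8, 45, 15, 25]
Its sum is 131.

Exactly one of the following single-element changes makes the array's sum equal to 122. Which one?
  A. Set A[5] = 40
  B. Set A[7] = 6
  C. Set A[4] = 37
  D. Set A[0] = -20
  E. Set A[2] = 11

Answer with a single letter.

Option A: A[5] -8->40, delta=48, new_sum=131+(48)=179
Option B: A[7] 15->6, delta=-9, new_sum=131+(-9)=122 <-- matches target
Option C: A[4] 9->37, delta=28, new_sum=131+(28)=159
Option D: A[0] 39->-20, delta=-59, new_sum=131+(-59)=72
Option E: A[2] -11->11, delta=22, new_sum=131+(22)=153

Answer: B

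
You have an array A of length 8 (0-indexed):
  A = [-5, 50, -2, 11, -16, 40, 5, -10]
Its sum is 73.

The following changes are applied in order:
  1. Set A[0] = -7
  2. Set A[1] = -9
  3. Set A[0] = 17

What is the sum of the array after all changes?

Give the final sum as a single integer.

Answer: 36

Derivation:
Initial sum: 73
Change 1: A[0] -5 -> -7, delta = -2, sum = 71
Change 2: A[1] 50 -> -9, delta = -59, sum = 12
Change 3: A[0] -7 -> 17, delta = 24, sum = 36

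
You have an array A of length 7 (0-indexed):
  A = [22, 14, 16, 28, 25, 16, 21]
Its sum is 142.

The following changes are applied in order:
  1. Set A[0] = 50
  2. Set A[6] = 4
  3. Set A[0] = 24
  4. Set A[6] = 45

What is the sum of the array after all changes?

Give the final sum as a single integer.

Initial sum: 142
Change 1: A[0] 22 -> 50, delta = 28, sum = 170
Change 2: A[6] 21 -> 4, delta = -17, sum = 153
Change 3: A[0] 50 -> 24, delta = -26, sum = 127
Change 4: A[6] 4 -> 45, delta = 41, sum = 168

Answer: 168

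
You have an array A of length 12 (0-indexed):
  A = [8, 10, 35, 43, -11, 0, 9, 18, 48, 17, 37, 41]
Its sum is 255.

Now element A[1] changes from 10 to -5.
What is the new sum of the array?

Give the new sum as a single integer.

Old value at index 1: 10
New value at index 1: -5
Delta = -5 - 10 = -15
New sum = old_sum + delta = 255 + (-15) = 240

Answer: 240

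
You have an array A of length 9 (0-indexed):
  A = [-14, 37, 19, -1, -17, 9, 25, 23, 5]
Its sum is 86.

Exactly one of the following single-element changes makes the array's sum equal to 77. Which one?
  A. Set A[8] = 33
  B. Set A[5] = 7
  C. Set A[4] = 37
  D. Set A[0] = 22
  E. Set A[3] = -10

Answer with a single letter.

Option A: A[8] 5->33, delta=28, new_sum=86+(28)=114
Option B: A[5] 9->7, delta=-2, new_sum=86+(-2)=84
Option C: A[4] -17->37, delta=54, new_sum=86+(54)=140
Option D: A[0] -14->22, delta=36, new_sum=86+(36)=122
Option E: A[3] -1->-10, delta=-9, new_sum=86+(-9)=77 <-- matches target

Answer: E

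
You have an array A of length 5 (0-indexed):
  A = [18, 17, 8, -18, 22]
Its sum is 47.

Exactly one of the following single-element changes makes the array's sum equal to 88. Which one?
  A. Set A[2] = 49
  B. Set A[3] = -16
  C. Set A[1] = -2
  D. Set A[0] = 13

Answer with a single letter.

Option A: A[2] 8->49, delta=41, new_sum=47+(41)=88 <-- matches target
Option B: A[3] -18->-16, delta=2, new_sum=47+(2)=49
Option C: A[1] 17->-2, delta=-19, new_sum=47+(-19)=28
Option D: A[0] 18->13, delta=-5, new_sum=47+(-5)=42

Answer: A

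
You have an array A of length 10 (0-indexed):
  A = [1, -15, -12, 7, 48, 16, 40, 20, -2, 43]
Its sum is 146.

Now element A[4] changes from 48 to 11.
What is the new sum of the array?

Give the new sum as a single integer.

Old value at index 4: 48
New value at index 4: 11
Delta = 11 - 48 = -37
New sum = old_sum + delta = 146 + (-37) = 109

Answer: 109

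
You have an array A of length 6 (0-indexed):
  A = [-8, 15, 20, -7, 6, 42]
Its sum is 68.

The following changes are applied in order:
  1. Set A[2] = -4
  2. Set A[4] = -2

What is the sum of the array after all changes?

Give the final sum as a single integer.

Answer: 36

Derivation:
Initial sum: 68
Change 1: A[2] 20 -> -4, delta = -24, sum = 44
Change 2: A[4] 6 -> -2, delta = -8, sum = 36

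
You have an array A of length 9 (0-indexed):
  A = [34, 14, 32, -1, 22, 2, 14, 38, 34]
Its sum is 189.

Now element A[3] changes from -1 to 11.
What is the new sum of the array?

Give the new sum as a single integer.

Answer: 201

Derivation:
Old value at index 3: -1
New value at index 3: 11
Delta = 11 - -1 = 12
New sum = old_sum + delta = 189 + (12) = 201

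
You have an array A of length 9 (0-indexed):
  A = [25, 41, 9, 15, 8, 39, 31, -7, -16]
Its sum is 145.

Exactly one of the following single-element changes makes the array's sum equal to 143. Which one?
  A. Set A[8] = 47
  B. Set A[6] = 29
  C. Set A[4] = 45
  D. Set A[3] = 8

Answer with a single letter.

Answer: B

Derivation:
Option A: A[8] -16->47, delta=63, new_sum=145+(63)=208
Option B: A[6] 31->29, delta=-2, new_sum=145+(-2)=143 <-- matches target
Option C: A[4] 8->45, delta=37, new_sum=145+(37)=182
Option D: A[3] 15->8, delta=-7, new_sum=145+(-7)=138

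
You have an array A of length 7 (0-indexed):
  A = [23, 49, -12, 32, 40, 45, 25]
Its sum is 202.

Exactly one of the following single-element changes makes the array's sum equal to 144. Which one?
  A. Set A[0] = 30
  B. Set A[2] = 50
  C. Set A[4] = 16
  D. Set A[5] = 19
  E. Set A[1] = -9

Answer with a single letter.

Answer: E

Derivation:
Option A: A[0] 23->30, delta=7, new_sum=202+(7)=209
Option B: A[2] -12->50, delta=62, new_sum=202+(62)=264
Option C: A[4] 40->16, delta=-24, new_sum=202+(-24)=178
Option D: A[5] 45->19, delta=-26, new_sum=202+(-26)=176
Option E: A[1] 49->-9, delta=-58, new_sum=202+(-58)=144 <-- matches target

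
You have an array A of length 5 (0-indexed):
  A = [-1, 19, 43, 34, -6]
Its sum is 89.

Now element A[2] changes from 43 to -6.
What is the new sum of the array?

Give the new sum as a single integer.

Old value at index 2: 43
New value at index 2: -6
Delta = -6 - 43 = -49
New sum = old_sum + delta = 89 + (-49) = 40

Answer: 40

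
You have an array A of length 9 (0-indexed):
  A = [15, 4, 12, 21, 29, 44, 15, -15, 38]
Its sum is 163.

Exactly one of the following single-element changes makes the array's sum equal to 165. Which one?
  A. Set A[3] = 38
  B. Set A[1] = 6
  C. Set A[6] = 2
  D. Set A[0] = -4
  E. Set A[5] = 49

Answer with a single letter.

Option A: A[3] 21->38, delta=17, new_sum=163+(17)=180
Option B: A[1] 4->6, delta=2, new_sum=163+(2)=165 <-- matches target
Option C: A[6] 15->2, delta=-13, new_sum=163+(-13)=150
Option D: A[0] 15->-4, delta=-19, new_sum=163+(-19)=144
Option E: A[5] 44->49, delta=5, new_sum=163+(5)=168

Answer: B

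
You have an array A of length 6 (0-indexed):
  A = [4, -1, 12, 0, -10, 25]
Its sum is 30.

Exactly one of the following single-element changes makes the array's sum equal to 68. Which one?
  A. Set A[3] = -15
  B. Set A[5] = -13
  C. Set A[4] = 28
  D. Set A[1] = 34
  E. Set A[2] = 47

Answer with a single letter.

Option A: A[3] 0->-15, delta=-15, new_sum=30+(-15)=15
Option B: A[5] 25->-13, delta=-38, new_sum=30+(-38)=-8
Option C: A[4] -10->28, delta=38, new_sum=30+(38)=68 <-- matches target
Option D: A[1] -1->34, delta=35, new_sum=30+(35)=65
Option E: A[2] 12->47, delta=35, new_sum=30+(35)=65

Answer: C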